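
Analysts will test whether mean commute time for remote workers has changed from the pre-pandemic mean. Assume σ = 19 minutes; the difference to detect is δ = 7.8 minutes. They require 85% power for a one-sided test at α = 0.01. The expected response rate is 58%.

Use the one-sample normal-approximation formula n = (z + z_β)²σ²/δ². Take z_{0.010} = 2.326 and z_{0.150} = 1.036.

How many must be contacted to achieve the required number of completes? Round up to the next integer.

n = (z_α + z_β)² · σ² / δ²
  = (2.326 + 1.036)² · 19² / 7.8²
  = 11.3030 · 361 / 60.84
  = 67.07
Adjust for 58% response: 67.07 / 0.58 = 115.63.
Round up → n = 116.

n = 116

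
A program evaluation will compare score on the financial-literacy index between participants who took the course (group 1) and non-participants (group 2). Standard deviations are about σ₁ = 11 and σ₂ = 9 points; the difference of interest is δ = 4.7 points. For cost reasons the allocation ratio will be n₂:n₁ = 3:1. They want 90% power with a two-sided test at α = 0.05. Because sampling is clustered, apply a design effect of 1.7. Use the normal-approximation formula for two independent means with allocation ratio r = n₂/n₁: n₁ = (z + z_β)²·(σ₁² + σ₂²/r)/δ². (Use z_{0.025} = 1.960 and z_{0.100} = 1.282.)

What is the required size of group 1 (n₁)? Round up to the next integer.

n₁ = (z_{α/2} + z_β)² · (σ₁² + σ₂²/r) / δ²
   = (1.960 + 1.282)² · (11² + 9²/3) / 4.7²
   = 10.5106 · (121 + 27) / 22.09
   = 10.5106 · 148 / 22.09
   = 70.42
Design effect: 1.7 × 70.42 = 119.71.
Round up → n₁ = 120; n₂ = r·n₁ = 3 × 120 = 360.

n₁ = 120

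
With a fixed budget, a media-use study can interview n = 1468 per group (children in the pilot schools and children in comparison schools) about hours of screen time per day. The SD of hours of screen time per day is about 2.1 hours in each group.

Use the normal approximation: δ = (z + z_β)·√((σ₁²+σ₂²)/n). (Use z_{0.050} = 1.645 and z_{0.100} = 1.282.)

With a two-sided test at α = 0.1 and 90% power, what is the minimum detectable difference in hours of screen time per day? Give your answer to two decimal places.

Minimum detectable difference ≈ 0.23 hours

δ = (z_{α/2} + z_β) · √((σ₁²+σ₂²)/n)
  = (1.645 + 1.282) · √(8.82/1468)
  = 2.927 · √0.00601
  = 2.927 · 0.0775
  = 0.2269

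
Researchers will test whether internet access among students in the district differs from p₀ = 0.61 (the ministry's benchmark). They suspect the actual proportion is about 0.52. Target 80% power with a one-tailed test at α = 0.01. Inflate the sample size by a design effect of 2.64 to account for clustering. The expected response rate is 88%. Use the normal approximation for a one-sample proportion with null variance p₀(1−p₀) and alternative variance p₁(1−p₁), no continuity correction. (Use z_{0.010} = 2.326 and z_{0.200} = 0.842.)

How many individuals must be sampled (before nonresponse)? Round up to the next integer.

n = 896

n = [z_α·√(p₀q₀) + z_β·√(p₁q₁)]² / (p₁ − p₀)²
  = [2.326·√(0.61·0.39) + 0.842·√(0.52·0.48)]² / (-0.09)²
  = [2.326·0.4877 + 0.842·0.4996]² / 0.0081
  = [1.5552]² / 0.0081
  = 298.59
Design effect: 2.64 × 298.59 = 788.27.
Adjust for 88% response: 788.27 / 0.88 = 895.76.
Round up → n = 896.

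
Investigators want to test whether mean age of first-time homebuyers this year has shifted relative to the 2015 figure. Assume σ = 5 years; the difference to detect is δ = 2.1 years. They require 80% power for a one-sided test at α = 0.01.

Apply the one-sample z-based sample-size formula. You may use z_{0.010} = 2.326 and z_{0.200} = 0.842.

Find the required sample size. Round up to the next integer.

n = (z_α + z_β)² · σ² / δ²
  = (2.326 + 0.842)² · 5² / 2.1²
  = 10.0362 · 25 / 4.41
  = 56.89
Round up → n = 57.

n = 57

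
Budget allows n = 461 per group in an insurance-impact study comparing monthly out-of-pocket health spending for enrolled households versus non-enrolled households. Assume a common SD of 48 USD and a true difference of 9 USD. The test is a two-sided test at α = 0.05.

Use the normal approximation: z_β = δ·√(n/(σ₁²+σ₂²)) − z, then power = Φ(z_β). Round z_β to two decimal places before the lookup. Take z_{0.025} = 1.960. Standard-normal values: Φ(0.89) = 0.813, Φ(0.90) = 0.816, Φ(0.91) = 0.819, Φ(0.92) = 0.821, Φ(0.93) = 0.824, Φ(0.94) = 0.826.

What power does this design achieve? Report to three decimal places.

Power ≈ 0.813

z_β = δ·√(n/(σ₁²+σ₂²)) − z_{α/2}
    = 9 · √(461/4608) − 1.960
    = 9 · 0.31630 − 1.960
    = 2.8467 − 1.960 = 0.8867 → 0.89
Power = Φ(0.89) = 0.813.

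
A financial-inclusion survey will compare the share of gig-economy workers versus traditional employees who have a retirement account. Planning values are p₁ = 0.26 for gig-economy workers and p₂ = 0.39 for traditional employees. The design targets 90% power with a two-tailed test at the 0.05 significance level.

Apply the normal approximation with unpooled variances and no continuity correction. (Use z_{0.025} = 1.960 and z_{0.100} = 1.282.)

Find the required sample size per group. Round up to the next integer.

n = (z_{α/2} + z_β)² · [p₁(1−p₁) + p₂(1−p₂)] / (p₁ − p₂)²
  = (1.960 + 1.282)² · (0.26·0.74 + 0.39·0.61) / (-0.13)²
  = (3.242)² · (0.1924 + 0.2379) / 0.0169
  = 10.5106 · 0.4303 / 0.0169
  = 267.62
Round up → n = 268 per group.

n = 268 per group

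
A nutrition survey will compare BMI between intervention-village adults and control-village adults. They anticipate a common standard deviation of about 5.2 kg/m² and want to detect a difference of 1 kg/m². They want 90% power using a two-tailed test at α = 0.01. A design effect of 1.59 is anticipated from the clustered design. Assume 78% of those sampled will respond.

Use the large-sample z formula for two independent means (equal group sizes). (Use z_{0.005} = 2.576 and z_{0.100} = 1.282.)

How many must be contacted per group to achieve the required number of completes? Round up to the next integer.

n = (z_{α/2} + z_β)² · (σ₁² + σ₂²) / δ²
  = (2.576 + 1.282)² · (2·5.2² = 54.08) / 1²
  = 14.8842 · 54.08 / 1
  = 804.94
Design effect: 1.59 × 804.94 = 1279.85.
Adjust for 78% response: 1279.85 / 0.78 = 1640.83.
Round up → n = 1641 per group.

n = 1641 per group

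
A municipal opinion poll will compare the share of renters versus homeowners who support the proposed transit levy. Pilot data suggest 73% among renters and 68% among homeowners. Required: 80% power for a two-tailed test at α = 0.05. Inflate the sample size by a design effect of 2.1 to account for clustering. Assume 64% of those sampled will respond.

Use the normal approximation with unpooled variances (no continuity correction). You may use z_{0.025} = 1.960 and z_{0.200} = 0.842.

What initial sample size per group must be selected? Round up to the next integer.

n = 4274 per group

n = (z_{α/2} + z_β)² · [p₁(1−p₁) + p₂(1−p₂)] / (p₁ − p₂)²
  = (1.960 + 0.842)² · (0.73·0.27 + 0.68·0.32) / (0.05)²
  = (2.802)² · (0.1971 + 0.2176) / 0.0025
  = 7.8512 · 0.4147 / 0.0025
  = 1302.36
Design effect: 2.1 × 1302.36 = 2734.95.
Adjust for 64% response: 2734.95 / 0.64 = 4273.36.
Round up → n = 4274 per group.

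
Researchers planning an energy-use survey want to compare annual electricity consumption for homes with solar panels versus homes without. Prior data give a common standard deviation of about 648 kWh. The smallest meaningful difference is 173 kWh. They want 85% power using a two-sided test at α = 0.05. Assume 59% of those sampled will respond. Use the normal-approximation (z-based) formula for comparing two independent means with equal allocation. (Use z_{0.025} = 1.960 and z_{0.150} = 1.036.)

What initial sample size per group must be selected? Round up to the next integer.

n = (z_{α/2} + z_β)² · (σ₁² + σ₂²) / δ²
  = (1.960 + 1.036)² · (2·648² = 839808) / 173²
  = 8.9760 · 839808 / 29929
  = 251.87
Adjust for 59% response: 251.87 / 0.59 = 426.89.
Round up → n = 427 per group.

n = 427 per group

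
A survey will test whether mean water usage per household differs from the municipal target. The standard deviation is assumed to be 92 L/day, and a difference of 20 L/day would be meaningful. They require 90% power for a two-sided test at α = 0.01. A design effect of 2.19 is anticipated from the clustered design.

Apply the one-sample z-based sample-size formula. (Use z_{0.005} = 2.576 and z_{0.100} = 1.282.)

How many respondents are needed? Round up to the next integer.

n = 690

n = (z_{α/2} + z_β)² · σ² / δ²
  = (2.576 + 1.282)² · 92² / 20²
  = 14.8842 · 8464 / 400
  = 314.95
Design effect: 2.19 × 314.95 = 689.74.
Round up → n = 690.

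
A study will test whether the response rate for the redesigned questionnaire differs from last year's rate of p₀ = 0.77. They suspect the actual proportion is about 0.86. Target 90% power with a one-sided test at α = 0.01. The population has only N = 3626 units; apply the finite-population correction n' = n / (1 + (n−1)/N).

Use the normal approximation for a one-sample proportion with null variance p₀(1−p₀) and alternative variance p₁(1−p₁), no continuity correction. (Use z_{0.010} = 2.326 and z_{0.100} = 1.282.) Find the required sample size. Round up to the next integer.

n = 235

n = [z_α·√(p₀q₀) + z_β·√(p₁q₁)]² / (p₁ − p₀)²
  = [2.326·√(0.77·0.23) + 1.282·√(0.86·0.14)]² / (0.09)²
  = [2.326·0.4208 + 1.282·0.3470]² / 0.0081
  = [1.4237]² / 0.0081
  = 250.24
Finite-population correction (N = 3626): 250.24 / (1 + (250.24 − 1)/3626) = 234.14.
Round up → n = 235.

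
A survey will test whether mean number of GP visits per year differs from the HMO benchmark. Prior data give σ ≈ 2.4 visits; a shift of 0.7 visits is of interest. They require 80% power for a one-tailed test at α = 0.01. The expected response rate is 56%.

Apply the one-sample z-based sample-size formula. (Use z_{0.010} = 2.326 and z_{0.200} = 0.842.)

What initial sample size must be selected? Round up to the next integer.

n = (z_α + z_β)² · σ² / δ²
  = (2.326 + 0.842)² · 2.4² / 0.7²
  = 10.0362 · 5.76 / 0.49
  = 117.98
Adjust for 56% response: 117.98 / 0.56 = 210.67.
Round up → n = 211.

n = 211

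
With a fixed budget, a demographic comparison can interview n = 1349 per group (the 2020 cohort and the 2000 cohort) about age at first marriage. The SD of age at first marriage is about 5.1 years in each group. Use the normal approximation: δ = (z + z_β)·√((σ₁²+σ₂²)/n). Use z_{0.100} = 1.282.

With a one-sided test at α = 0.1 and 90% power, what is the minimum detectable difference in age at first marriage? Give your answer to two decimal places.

Minimum detectable difference ≈ 0.50 years

δ = (z_α + z_β) · √((σ₁²+σ₂²)/n)
  = (1.282 + 1.282) · √(52.02/1349)
  = 2.564 · √0.03856
  = 2.564 · 0.1964
  = 0.5035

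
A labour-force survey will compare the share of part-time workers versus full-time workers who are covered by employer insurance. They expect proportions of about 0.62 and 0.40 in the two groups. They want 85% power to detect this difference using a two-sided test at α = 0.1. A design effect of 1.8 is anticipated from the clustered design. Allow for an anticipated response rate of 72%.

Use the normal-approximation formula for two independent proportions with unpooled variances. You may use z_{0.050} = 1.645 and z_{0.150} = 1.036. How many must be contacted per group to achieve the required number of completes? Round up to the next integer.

n = 177 per group

n = (z_{α/2} + z_β)² · [p₁(1−p₁) + p₂(1−p₂)] / (p₁ − p₂)²
  = (1.645 + 1.036)² · (0.62·0.38 + 0.40·0.60) / (0.22)²
  = (2.681)² · (0.2356 + 0.2400) / 0.0484
  = 7.1878 · 0.4756 / 0.0484
  = 70.63
Design effect: 1.8 × 70.63 = 127.13.
Adjust for 72% response: 127.13 / 0.72 = 176.58.
Round up → n = 177 per group.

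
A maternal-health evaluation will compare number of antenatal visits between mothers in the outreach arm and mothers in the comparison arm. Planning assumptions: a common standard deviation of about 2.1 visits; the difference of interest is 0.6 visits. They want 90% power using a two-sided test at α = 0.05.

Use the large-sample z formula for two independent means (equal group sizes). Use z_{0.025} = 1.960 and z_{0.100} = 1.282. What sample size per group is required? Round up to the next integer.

n = 258 per group

n = (z_{α/2} + z_β)² · (σ₁² + σ₂²) / δ²
  = (1.960 + 1.282)² · (2·2.1² = 8.82) / 0.6²
  = 10.5106 · 8.82 / 0.36
  = 257.51
Round up → n = 258 per group.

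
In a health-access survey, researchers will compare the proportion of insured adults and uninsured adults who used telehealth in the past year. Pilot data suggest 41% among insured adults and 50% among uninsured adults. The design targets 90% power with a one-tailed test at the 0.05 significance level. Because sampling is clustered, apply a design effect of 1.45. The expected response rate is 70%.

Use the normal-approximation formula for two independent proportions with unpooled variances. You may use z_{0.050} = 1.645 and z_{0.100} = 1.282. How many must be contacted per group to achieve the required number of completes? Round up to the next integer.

n = 1078 per group

n = (z_α + z_β)² · [p₁(1−p₁) + p₂(1−p₂)] / (p₁ − p₂)²
  = (1.645 + 1.282)² · (0.41·0.59 + 0.50·0.50) / (-0.09)²
  = (2.927)² · (0.2419 + 0.2500) / 0.0081
  = 8.5673 · 0.4919 / 0.0081
  = 520.28
Design effect: 1.45 × 520.28 = 754.41.
Adjust for 70% response: 754.41 / 0.70 = 1077.72.
Round up → n = 1078 per group.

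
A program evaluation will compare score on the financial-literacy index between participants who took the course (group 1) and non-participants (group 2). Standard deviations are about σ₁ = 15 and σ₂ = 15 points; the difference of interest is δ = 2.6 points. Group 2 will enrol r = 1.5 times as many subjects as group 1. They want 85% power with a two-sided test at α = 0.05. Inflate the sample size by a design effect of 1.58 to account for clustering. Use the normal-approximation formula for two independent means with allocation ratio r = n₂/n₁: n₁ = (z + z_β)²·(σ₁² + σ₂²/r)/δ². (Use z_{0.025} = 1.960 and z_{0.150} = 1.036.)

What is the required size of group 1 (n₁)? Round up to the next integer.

n₁ = 787

n₁ = (z_{α/2} + z_β)² · (σ₁² + σ₂²/r) / δ²
   = (1.960 + 1.036)² · (15² + 15²/1.5) / 2.6²
   = 8.9760 · (225 + 150) / 6.76
   = 8.9760 · 375 / 6.76
   = 497.93
Design effect: 1.58 × 497.93 = 786.73.
Round up → n₁ = 787; n₂ = r·n₁ = 1.5 × 787 = 1181.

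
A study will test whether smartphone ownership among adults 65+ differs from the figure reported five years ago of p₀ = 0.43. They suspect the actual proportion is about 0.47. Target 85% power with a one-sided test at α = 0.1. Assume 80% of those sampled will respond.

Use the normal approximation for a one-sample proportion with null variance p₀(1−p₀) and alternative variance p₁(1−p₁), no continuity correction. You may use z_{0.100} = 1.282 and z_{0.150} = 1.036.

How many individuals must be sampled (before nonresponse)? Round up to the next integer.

n = [z_α·√(p₀q₀) + z_β·√(p₁q₁)]² / (p₁ − p₀)²
  = [1.282·√(0.43·0.57) + 1.036·√(0.47·0.53)]² / (0.04)²
  = [1.282·0.4951 + 1.036·0.4991]² / 0.0016
  = [1.1518]² / 0.0016
  = 829.09
Adjust for 80% response: 829.09 / 0.80 = 1036.36.
Round up → n = 1037.

n = 1037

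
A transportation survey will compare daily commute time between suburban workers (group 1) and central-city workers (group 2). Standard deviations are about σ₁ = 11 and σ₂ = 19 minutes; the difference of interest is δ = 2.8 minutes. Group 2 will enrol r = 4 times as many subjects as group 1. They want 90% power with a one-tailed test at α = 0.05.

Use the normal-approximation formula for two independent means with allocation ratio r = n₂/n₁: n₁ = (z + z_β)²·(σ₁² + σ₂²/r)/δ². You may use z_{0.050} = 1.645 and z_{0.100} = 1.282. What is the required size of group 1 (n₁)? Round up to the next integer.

n₁ = 231

n₁ = (z_α + z_β)² · (σ₁² + σ₂²/r) / δ²
   = (1.645 + 1.282)² · (11² + 19²/4) / 2.8²
   = 8.5673 · (121 + 90.25) / 7.84
   = 8.5673 · 211.25 / 7.84
   = 230.85
Round up → n₁ = 231; n₂ = r·n₁ = 4 × 231 = 924.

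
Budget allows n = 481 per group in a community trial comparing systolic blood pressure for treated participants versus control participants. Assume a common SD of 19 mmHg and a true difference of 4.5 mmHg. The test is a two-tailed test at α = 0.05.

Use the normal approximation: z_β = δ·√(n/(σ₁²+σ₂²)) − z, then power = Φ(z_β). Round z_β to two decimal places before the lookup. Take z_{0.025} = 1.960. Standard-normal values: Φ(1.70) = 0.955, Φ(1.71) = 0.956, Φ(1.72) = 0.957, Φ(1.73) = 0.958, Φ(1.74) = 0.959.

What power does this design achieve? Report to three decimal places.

Power ≈ 0.956

z_β = δ·√(n/(σ₁²+σ₂²)) − z_{α/2}
    = 4.5 · √(481/722) − 1.960
    = 4.5 · 0.81621 − 1.960
    = 3.6730 − 1.960 = 1.7130 → 1.71
Power = Φ(1.71) = 0.956.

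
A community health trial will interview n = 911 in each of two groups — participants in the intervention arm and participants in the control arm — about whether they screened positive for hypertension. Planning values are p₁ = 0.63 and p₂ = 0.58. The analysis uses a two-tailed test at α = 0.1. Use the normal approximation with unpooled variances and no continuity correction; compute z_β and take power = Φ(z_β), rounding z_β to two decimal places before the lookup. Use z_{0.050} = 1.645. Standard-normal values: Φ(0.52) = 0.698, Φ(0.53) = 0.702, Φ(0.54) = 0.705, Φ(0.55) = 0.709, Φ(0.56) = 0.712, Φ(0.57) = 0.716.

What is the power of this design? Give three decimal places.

z_β = |p₁−p₂|·√(n/[p₁q₁+p₂q₂]) − z_{α/2}
    = 0.05 · √(911/0.4767) − 1.645
    = 0.05 · 43.7156 − 1.645
    = 2.1858 − 1.645 = 0.5408 → 0.54
Power = Φ(0.54) = 0.705.

Power ≈ 0.705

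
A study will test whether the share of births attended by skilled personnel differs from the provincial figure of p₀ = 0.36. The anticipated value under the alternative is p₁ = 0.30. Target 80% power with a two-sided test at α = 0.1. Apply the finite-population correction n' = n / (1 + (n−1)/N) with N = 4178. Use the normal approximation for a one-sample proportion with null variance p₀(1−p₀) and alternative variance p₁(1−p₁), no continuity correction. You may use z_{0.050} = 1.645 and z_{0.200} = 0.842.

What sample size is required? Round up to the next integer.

n = [z_{α/2}·√(p₀q₀) + z_β·√(p₁q₁)]² / (p₁ − p₀)²
  = [1.645·√(0.36·0.64) + 0.842·√(0.30·0.70)]² / (-0.06)²
  = [1.645·0.4800 + 0.842·0.4583]² / 0.0036
  = [1.1755]² / 0.0036
  = 383.80
Finite-population correction (N = 4178): 383.80 / (1 + (383.80 − 1)/4178) = 351.59.
Round up → n = 352.

n = 352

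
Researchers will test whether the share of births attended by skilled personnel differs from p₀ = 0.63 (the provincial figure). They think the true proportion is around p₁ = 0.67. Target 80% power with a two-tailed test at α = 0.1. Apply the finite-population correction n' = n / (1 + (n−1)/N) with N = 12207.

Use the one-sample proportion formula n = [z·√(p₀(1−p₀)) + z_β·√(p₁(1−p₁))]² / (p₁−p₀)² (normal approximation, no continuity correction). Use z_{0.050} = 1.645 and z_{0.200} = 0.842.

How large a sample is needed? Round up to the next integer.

n = [z_{α/2}·√(p₀q₀) + z_β·√(p₁q₁)]² / (p₁ − p₀)²
  = [1.645·√(0.63·0.37) + 0.842·√(0.67·0.33)]² / (0.04)²
  = [1.645·0.4828 + 0.842·0.4702]² / 0.0016
  = [1.1901]² / 0.0016
  = 885.26
Finite-population correction (N = 12207): 885.26 / (1 + (885.26 − 1)/12207) = 825.46.
Round up → n = 826.

n = 826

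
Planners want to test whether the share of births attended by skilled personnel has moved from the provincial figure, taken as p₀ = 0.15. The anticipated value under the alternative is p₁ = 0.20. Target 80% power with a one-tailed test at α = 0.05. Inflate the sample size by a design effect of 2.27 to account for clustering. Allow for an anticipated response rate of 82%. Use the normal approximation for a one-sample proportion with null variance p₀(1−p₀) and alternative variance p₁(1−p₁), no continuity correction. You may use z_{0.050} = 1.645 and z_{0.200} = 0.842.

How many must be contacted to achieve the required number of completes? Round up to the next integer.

n = [z_α·√(p₀q₀) + z_β·√(p₁q₁)]² / (p₁ − p₀)²
  = [1.645·√(0.15·0.85) + 0.842·√(0.20·0.80)]² / (0.05)²
  = [1.645·0.3571 + 0.842·0.4000]² / 0.0025
  = [0.9242]² / 0.0025
  = 341.65
Design effect: 2.27 × 341.65 = 775.53.
Adjust for 82% response: 775.53 / 0.82 = 945.77.
Round up → n = 946.

n = 946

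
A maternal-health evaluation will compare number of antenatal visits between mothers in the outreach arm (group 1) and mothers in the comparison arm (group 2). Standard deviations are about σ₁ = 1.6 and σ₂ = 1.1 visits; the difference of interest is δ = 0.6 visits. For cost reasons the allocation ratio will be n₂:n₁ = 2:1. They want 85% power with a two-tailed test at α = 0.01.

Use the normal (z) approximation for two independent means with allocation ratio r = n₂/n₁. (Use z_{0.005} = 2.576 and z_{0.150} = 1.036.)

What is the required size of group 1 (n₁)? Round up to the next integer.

n₁ = 115

n₁ = (z_{α/2} + z_β)² · (σ₁² + σ₂²/r) / δ²
   = (2.576 + 1.036)² · (1.6² + 1.1²/2) / 0.6²
   = 13.0465 · (2.56 + 0.605) / 0.36
   = 13.0465 · 3.165 / 0.36
   = 114.70
Round up → n₁ = 115; n₂ = r·n₁ = 2 × 115 = 230.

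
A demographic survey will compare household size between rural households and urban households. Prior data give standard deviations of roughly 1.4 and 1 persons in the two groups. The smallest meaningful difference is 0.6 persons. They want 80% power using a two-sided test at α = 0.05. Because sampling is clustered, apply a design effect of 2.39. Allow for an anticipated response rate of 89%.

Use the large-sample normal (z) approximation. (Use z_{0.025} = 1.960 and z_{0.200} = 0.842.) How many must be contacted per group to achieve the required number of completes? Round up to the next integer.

n = 174 per group

n = (z_{α/2} + z_β)² · (σ₁² + σ₂²) / δ²
  = (1.960 + 0.842)² · (1.4² + 1² = 2.96) / 0.6²
  = 7.8512 · 2.96 / 0.36
  = 64.55
Design effect: 2.39 × 64.55 = 154.28.
Adjust for 89% response: 154.28 / 0.89 = 173.35.
Round up → n = 174 per group.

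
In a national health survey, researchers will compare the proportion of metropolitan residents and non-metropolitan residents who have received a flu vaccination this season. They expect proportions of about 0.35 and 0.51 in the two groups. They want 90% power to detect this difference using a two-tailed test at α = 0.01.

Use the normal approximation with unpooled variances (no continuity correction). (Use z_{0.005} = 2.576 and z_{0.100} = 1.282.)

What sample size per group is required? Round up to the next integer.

n = 278 per group

n = (z_{α/2} + z_β)² · [p₁(1−p₁) + p₂(1−p₂)] / (p₁ − p₂)²
  = (2.576 + 1.282)² · (0.35·0.65 + 0.51·0.49) / (-0.16)²
  = (3.858)² · (0.2275 + 0.2499) / 0.0256
  = 14.8842 · 0.4774 / 0.0256
  = 277.57
Round up → n = 278 per group.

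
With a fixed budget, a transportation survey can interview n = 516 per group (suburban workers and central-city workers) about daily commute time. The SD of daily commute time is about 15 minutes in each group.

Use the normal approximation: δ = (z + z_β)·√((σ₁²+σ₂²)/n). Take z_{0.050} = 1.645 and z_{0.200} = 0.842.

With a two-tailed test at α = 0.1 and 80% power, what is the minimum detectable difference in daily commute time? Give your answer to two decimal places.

δ = (z_{α/2} + z_β) · √((σ₁²+σ₂²)/n)
  = (1.645 + 0.842) · √(450/516)
  = 2.487 · √0.87209
  = 2.487 · 0.9339
  = 2.3225

Minimum detectable difference ≈ 2.32 minutes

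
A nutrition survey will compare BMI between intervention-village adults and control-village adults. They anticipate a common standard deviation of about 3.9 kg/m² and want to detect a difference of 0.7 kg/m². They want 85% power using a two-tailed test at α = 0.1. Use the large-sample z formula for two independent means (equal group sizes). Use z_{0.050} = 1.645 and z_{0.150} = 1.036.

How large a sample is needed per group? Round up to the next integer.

n = (z_{α/2} + z_β)² · (σ₁² + σ₂²) / δ²
  = (1.645 + 1.036)² · (2·3.9² = 30.42) / 0.7²
  = 7.1878 · 30.42 / 0.49
  = 446.23
Round up → n = 447 per group.

n = 447 per group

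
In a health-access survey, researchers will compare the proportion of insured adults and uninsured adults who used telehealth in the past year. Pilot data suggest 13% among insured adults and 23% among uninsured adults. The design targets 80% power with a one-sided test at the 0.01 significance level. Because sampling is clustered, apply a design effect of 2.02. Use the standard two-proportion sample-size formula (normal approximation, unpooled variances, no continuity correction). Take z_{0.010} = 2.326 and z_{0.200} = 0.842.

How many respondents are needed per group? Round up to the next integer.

n = (z_α + z_β)² · [p₁(1−p₁) + p₂(1−p₂)] / (p₁ − p₂)²
  = (2.326 + 0.842)² · (0.13·0.87 + 0.23·0.77) / (-0.10)²
  = (3.168)² · (0.1131 + 0.1771) / 0.0100
  = 10.0362 · 0.2902 / 0.0100
  = 291.25
Design effect: 2.02 × 291.25 = 588.33.
Round up → n = 589 per group.

n = 589 per group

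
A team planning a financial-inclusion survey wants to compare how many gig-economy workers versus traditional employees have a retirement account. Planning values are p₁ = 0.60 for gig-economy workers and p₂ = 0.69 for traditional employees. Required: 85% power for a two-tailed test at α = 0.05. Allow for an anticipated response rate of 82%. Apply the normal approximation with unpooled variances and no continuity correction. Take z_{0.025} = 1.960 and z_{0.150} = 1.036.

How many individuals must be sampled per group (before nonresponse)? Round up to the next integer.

n = (z_{α/2} + z_β)² · [p₁(1−p₁) + p₂(1−p₂)] / (p₁ − p₂)²
  = (1.960 + 1.036)² · (0.60·0.40 + 0.69·0.31) / (-0.09)²
  = (2.996)² · (0.2400 + 0.2139) / 0.0081
  = 8.9760 · 0.4539 / 0.0081
  = 502.99
Adjust for 82% response: 502.99 / 0.82 = 613.40.
Round up → n = 614 per group.

n = 614 per group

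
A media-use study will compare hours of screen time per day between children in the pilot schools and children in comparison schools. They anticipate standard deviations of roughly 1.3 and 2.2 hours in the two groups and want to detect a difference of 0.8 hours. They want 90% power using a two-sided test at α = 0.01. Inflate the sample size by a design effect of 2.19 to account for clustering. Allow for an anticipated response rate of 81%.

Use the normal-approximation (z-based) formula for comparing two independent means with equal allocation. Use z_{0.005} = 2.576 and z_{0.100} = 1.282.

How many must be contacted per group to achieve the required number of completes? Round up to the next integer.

n = (z_{α/2} + z_β)² · (σ₁² + σ₂²) / δ²
  = (2.576 + 1.282)² · (1.3² + 2.2² = 6.53) / 0.8²
  = 14.8842 · 6.53 / 0.64
  = 151.86
Design effect: 2.19 × 151.86 = 332.58.
Adjust for 81% response: 332.58 / 0.81 = 410.60.
Round up → n = 411 per group.

n = 411 per group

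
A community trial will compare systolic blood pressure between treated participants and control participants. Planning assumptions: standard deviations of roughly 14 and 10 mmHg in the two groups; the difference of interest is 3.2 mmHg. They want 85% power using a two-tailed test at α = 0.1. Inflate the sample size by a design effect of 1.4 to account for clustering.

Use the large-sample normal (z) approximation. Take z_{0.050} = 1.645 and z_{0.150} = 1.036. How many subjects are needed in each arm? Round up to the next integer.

n = 291 per group

n = (z_{α/2} + z_β)² · (σ₁² + σ₂²) / δ²
  = (1.645 + 1.036)² · (14² + 10² = 296) / 3.2²
  = 7.1878 · 296 / 10.24
  = 207.77
Design effect: 1.4 × 207.77 = 290.88.
Round up → n = 291 per group.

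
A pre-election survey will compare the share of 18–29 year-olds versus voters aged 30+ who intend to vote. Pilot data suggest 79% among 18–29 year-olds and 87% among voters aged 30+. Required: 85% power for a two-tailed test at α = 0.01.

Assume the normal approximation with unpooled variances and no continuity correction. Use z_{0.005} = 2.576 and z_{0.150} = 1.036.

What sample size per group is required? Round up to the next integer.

n = 569 per group

n = (z_{α/2} + z_β)² · [p₁(1−p₁) + p₂(1−p₂)] / (p₁ − p₂)²
  = (2.576 + 1.036)² · (0.79·0.21 + 0.87·0.13) / (-0.08)²
  = (3.612)² · (0.1659 + 0.1131) / 0.0064
  = 13.0465 · 0.2790 / 0.0064
  = 568.75
Round up → n = 569 per group.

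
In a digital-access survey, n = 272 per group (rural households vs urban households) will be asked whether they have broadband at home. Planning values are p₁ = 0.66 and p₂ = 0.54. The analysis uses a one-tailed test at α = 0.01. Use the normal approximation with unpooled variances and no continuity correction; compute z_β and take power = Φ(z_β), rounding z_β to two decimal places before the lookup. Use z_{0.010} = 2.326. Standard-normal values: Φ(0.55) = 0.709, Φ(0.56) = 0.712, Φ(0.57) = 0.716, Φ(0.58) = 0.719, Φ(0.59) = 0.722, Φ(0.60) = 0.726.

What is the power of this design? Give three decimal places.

z_β = |p₁−p₂|·√(n/[p₁q₁+p₂q₂]) − z_α
    = 0.12 · √(272/0.4728) − 2.326
    = 0.12 · 23.9853 − 2.326
    = 2.8782 − 2.326 = 0.5522 → 0.55
Power = Φ(0.55) = 0.709.

Power ≈ 0.709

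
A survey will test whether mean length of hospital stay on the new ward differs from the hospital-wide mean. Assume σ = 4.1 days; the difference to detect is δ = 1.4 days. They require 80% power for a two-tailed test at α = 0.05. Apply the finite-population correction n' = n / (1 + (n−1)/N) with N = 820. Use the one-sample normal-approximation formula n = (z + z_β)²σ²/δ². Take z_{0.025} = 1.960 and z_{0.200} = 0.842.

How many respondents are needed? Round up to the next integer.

n = 63

n = (z_{α/2} + z_β)² · σ² / δ²
  = (1.960 + 0.842)² · 4.1² / 1.4²
  = 7.8512 · 16.81 / 1.96
  = 67.34
Finite-population correction (N = 820): 67.34 / (1 + (67.34 − 1)/820) = 62.30.
Round up → n = 63.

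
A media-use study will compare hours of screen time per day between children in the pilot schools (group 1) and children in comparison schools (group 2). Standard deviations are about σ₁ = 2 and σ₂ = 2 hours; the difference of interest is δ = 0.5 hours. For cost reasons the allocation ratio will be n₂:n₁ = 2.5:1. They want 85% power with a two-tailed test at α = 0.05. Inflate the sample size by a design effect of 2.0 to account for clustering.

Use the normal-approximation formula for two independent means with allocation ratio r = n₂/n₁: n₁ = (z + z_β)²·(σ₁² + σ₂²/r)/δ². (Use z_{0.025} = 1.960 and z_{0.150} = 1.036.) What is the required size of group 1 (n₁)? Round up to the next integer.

n₁ = 403

n₁ = (z_{α/2} + z_β)² · (σ₁² + σ₂²/r) / δ²
   = (1.960 + 1.036)² · (2² + 2²/2.5) / 0.5²
   = 8.9760 · (4 + 1.6) / 0.25
   = 8.9760 · 5.6 / 0.25
   = 201.06
Design effect: 2.0 × 201.06 = 402.13.
Round up → n₁ = 403; n₂ = r·n₁ = 2.5 × 403 = 1008.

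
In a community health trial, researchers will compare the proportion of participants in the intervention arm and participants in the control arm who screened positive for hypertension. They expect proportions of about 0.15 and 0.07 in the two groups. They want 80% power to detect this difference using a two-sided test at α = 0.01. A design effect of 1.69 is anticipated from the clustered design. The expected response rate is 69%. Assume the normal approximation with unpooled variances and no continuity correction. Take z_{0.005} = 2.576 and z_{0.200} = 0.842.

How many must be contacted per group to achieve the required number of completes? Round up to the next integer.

n = 862 per group

n = (z_{α/2} + z_β)² · [p₁(1−p₁) + p₂(1−p₂)] / (p₁ − p₂)²
  = (2.576 + 0.842)² · (0.15·0.85 + 0.07·0.93) / (0.08)²
  = (3.418)² · (0.1275 + 0.0651) / 0.0064
  = 11.6827 · 0.1926 / 0.0064
  = 351.58
Design effect: 1.69 × 351.58 = 594.17.
Adjust for 69% response: 594.17 / 0.69 = 861.11.
Round up → n = 862 per group.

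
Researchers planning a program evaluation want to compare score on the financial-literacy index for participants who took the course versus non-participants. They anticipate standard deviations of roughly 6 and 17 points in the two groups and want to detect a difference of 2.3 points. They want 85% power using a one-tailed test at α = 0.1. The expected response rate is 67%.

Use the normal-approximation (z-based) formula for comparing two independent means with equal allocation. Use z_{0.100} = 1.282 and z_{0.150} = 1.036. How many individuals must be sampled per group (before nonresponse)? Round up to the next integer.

n = 493 per group

n = (z_α + z_β)² · (σ₁² + σ₂²) / δ²
  = (1.282 + 1.036)² · (6² + 17² = 325) / 2.3²
  = 5.3731 · 325 / 5.29
  = 330.11
Adjust for 67% response: 330.11 / 0.67 = 492.70.
Round up → n = 493 per group.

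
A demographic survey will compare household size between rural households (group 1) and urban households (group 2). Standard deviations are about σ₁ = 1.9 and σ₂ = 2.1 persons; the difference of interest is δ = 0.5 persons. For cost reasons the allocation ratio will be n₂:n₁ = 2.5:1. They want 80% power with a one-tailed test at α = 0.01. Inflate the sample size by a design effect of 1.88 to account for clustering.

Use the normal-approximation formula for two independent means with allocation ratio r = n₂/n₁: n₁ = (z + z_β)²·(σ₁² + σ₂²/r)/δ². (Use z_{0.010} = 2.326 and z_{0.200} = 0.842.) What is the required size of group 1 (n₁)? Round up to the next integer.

n₁ = 406

n₁ = (z_α + z_β)² · (σ₁² + σ₂²/r) / δ²
   = (2.326 + 0.842)² · (1.9² + 2.1²/2.5) / 0.5²
   = 10.0362 · (3.61 + 1.764) / 0.25
   = 10.0362 · 5.374 / 0.25
   = 215.74
Design effect: 1.88 × 215.74 = 405.59.
Round up → n₁ = 406; n₂ = r·n₁ = 2.5 × 406 = 1015.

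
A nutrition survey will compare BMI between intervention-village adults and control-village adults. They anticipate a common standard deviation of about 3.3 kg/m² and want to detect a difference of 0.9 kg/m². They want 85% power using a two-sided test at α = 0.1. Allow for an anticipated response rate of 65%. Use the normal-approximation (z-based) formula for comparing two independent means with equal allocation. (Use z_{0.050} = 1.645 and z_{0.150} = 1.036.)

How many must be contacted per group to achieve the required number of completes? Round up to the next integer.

n = 298 per group

n = (z_{α/2} + z_β)² · (σ₁² + σ₂²) / δ²
  = (1.645 + 1.036)² · (2·3.3² = 21.78) / 0.9²
  = 7.1878 · 21.78 / 0.81
  = 193.27
Adjust for 65% response: 193.27 / 0.65 = 297.34.
Round up → n = 298 per group.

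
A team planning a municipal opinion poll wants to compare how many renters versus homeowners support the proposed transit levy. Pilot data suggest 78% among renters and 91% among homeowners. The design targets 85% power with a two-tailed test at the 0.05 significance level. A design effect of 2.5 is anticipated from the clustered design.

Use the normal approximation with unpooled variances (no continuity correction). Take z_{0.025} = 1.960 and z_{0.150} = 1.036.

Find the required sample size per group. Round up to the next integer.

n = (z_{α/2} + z_β)² · [p₁(1−p₁) + p₂(1−p₂)] / (p₁ − p₂)²
  = (1.960 + 1.036)² · (0.78·0.22 + 0.91·0.09) / (-0.13)²
  = (2.996)² · (0.1716 + 0.0819) / 0.0169
  = 8.9760 · 0.2535 / 0.0169
  = 134.64
Design effect: 2.5 × 134.64 = 336.60.
Round up → n = 337 per group.

n = 337 per group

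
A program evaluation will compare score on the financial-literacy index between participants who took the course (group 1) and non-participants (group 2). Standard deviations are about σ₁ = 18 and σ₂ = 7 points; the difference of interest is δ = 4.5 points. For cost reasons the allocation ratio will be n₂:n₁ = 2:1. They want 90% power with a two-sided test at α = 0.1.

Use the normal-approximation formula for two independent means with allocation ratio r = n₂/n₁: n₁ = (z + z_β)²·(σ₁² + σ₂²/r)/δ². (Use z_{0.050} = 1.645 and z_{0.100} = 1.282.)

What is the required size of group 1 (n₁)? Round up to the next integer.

n₁ = (z_{α/2} + z_β)² · (σ₁² + σ₂²/r) / δ²
   = (1.645 + 1.282)² · (18² + 7²/2) / 4.5²
   = 8.5673 · (324 + 24.5) / 20.25
   = 8.5673 · 348.5 / 20.25
   = 147.44
Round up → n₁ = 148; n₂ = r·n₁ = 2 × 148 = 296.

n₁ = 148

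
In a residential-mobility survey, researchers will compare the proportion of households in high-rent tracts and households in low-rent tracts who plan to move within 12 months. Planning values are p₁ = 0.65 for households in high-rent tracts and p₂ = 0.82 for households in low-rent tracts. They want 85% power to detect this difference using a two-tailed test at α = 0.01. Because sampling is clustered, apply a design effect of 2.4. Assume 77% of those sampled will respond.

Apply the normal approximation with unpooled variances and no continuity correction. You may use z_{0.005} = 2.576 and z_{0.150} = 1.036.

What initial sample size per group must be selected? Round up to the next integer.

n = 528 per group

n = (z_{α/2} + z_β)² · [p₁(1−p₁) + p₂(1−p₂)] / (p₁ − p₂)²
  = (2.576 + 1.036)² · (0.65·0.35 + 0.82·0.18) / (-0.17)²
  = (3.612)² · (0.2275 + 0.1476) / 0.0289
  = 13.0465 · 0.3751 / 0.0289
  = 169.33
Design effect: 2.4 × 169.33 = 406.40.
Adjust for 77% response: 406.40 / 0.77 = 527.79.
Round up → n = 528 per group.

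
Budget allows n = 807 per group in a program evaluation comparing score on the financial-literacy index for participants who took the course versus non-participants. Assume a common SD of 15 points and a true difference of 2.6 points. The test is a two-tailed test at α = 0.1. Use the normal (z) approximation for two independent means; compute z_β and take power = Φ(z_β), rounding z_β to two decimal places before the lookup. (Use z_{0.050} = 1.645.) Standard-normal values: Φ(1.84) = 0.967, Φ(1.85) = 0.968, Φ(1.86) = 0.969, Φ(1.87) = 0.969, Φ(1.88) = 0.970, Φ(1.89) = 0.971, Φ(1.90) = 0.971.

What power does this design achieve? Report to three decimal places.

z_β = δ·√(n/(σ₁²+σ₂²)) − z_{α/2}
    = 2.6 · √(807/450) − 1.645
    = 2.6 · 1.33915 − 1.645
    = 3.4818 − 1.645 = 1.8368 → 1.84
Power = Φ(1.84) = 0.967.

Power ≈ 0.967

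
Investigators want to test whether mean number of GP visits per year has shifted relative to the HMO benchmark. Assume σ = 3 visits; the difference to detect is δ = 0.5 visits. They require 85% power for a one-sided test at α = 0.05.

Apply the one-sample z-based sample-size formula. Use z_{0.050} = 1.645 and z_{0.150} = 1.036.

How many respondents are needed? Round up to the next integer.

n = (z_α + z_β)² · σ² / δ²
  = (1.645 + 1.036)² · 3² / 0.5²
  = 7.1878 · 9 / 0.25
  = 258.76
Round up → n = 259.

n = 259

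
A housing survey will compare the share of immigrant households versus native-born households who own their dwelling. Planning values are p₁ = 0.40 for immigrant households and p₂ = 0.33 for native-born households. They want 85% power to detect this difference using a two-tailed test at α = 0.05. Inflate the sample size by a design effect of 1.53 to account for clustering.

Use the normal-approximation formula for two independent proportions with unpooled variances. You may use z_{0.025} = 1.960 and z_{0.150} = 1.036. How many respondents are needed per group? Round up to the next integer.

n = (z_{α/2} + z_β)² · [p₁(1−p₁) + p₂(1−p₂)] / (p₁ − p₂)²
  = (1.960 + 1.036)² · (0.40·0.60 + 0.33·0.67) / (0.07)²
  = (2.996)² · (0.2400 + 0.2211) / 0.0049
  = 8.9760 · 0.4611 / 0.0049
  = 844.66
Design effect: 1.53 × 844.66 = 1292.33.
Round up → n = 1293 per group.

n = 1293 per group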